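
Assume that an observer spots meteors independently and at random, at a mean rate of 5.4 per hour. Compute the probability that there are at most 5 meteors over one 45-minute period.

0.7773

Over the interval, μ = 5.4 × 0.75 = 4.05 (a 45-minute period = 0.75 hours).
P(N ≤ 5) = Σ_{j=0}^{5} e^(−μ) μ^j/j! ≈ 0.7773.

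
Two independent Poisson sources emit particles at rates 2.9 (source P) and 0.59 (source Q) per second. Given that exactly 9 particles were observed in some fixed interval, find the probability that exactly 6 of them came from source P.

0.1336

Given the total, each event is independently from source P with probability p = λ_P/(λ_P+λ_Q) = 2.9/3.49 ≈ 0.8309.
So K ~ Binomial(9, 2.9/3.49): P(K = 6) = C(9,6) · (2.9/3.49)^6 · (0.59/3.49)^3 ≈ 0.1336.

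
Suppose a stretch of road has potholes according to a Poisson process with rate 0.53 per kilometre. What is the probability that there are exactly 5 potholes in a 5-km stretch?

Over the interval, μ = 0.53 × 5 = 2.65 (a 5-km stretch = 5 kilometres).
P(N = 5) = e^(−μ) μ^5/5! = e^(−2.65) · 2.65^5/120 ≈ 0.0769.

0.0769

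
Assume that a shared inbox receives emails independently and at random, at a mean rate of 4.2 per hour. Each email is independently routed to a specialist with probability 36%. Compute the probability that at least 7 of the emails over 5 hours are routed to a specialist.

Thinning: the emails that are routed to a specialist themselves form a Poisson process with rate 0.36 × 4.2 = 1.512 per hour.
Over the interval, μ = 1.512 × 5 = 7.56 (5 hours).
P(N ≥ 7) = 1 − P(N ≤ 6) ≈ 0.6300.

0.6300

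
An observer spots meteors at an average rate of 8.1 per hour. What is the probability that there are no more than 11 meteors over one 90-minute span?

Over the interval, μ = 8.1 × 1.5 = 12.15 (a 90-minute span = 1.5 hours).
P(N ≤ 11) = Σ_{j=0}^{11} e^(−μ) μ^j/j! ≈ 0.4446.

0.4446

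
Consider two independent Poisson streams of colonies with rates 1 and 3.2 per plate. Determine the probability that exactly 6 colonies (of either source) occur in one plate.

Independent Poisson processes superpose: combined rate λ = 1 + 3.2 = 4.2 per plate.
So μ = 4.2.
P(N = 6) = e^(−4.2) · 4.2^6/6! ≈ 0.1143.

0.1143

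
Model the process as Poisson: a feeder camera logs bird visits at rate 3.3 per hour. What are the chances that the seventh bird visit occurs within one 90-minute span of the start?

0.2305

Over the interval, μ = 3.3 × 1.5 = 4.95 (a 90-minute span = 1.5 hours).
The seventh arrival falls in the interval iff at least 7 events occur there: P(S_7 ≤ t) = P(N ≥ 7) = 1 − P(N ≤ 6) ≈ 0.2305.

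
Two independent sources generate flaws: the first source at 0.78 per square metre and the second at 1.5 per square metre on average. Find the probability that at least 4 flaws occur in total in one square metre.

0.1966

Independent Poisson processes superpose: combined rate λ = 0.78 + 1.5 = 2.28 per square metre.
So μ = 2.28.
P(N ≥ 4) = 1 − P(N ≤ 3) ≈ 0.1966.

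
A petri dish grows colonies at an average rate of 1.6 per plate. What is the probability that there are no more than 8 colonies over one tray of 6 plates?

Over the interval, μ = 1.6 × 6 = 9.6 (a tray of 6 plates = 6 plates).
P(N ≤ 8) = Σ_{j=0}^{8} e^(−μ) μ^j/j! ≈ 0.3796.

0.3796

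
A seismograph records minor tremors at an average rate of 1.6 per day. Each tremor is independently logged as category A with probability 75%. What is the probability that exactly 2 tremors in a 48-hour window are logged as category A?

0.2613

Thinning: the tremors that are logged as category A themselves form a Poisson process with rate 0.75 × 1.6 = 1.2 per day.
Over the interval, μ = 1.2 × 2 = 2.4 (a 48-hour window = 2 days).
P(N = 2) = e^(−2.4) · 2.4^2/2! ≈ 0.2613.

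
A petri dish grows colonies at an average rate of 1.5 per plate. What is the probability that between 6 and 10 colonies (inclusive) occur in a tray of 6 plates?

Over the interval, μ = 1.5 × 6 = 9 (a tray of 6 plates = 6 plates).
P(6 ≤ N ≤ 10) = Σ_{j=6}^{10} e^(−9) · 9^j/j! ≈ 0.5903.

0.5903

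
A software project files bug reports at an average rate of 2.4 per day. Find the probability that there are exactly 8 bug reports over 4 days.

Over the interval, μ = 2.4 × 4 = 9.6 (4 days).
P(N = 8) = e^(−μ) μ^8/8! = e^(−9.6) · 9.6^8/40320 ≈ 0.1212.

0.1212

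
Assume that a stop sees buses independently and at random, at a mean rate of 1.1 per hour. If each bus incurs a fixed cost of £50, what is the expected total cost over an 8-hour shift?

£440

E[N] = 1.1 × 8 = 8.8 (an 8-hour shift = 8 hours); E[cost] = 8.8 × £50 = £440.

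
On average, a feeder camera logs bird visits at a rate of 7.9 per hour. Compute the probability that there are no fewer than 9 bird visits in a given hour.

0.3935

With mean μ = 7.9 per hour,
P(N ≥ 9) = 1 − P(N ≤ 8) = 1 − Σ_{j=0}^{8} e^(−μ) μ^j/j! ≈ 0.3935.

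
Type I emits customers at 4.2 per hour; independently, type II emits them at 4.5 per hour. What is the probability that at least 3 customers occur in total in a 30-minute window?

0.8088

Independent Poisson processes superpose: combined rate λ = 4.2 + 4.5 = 8.7 per hour.
Over the interval, μ = 8.7 × 0.5 = 4.35 (a 30-minute window = 0.5 hours).
P(N ≥ 3) = 1 − P(N ≤ 2) ≈ 0.8088.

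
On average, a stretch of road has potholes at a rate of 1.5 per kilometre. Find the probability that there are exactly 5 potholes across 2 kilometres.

0.1008

Over the interval, μ = 1.5 × 2 = 3 (2 kilometres).
P(N = 5) = e^(−μ) μ^5/5! = e^(−3) · 3^5/120 ≈ 0.1008.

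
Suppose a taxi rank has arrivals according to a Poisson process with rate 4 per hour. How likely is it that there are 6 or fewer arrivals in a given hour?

With mean μ = 4 per hour,
P(N ≤ 6) = Σ_{j=0}^{6} e^(−μ) μ^j/j! ≈ 0.8893.

0.8893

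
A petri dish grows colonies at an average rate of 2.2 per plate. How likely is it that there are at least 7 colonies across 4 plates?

Over the interval, μ = 2.2 × 4 = 8.8 (4 plates).
P(N ≥ 7) = 1 − P(N ≤ 6) = 1 − Σ_{j=0}^{6} e^(−μ) μ^j/j! ≈ 0.7744.

0.7744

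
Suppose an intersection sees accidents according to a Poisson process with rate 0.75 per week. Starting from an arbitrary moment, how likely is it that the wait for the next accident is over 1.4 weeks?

0.3499

The wait for the next event is exponential with rate λ = 0.75 per week.
P(T > 1.4) = e^(−λt) = e^(−0.75 × 1.4) = e^(−1.05) ≈ 0.3499.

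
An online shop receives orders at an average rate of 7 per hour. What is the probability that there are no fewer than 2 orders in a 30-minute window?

Over the interval, μ = 7 × 0.5 = 3.5 (a 30-minute window = 0.5 hours).
P(N ≥ 2) = 1 − P(N ≤ 1) = 1 − Σ_{j=0}^{1} e^(−μ) μ^j/j! ≈ 0.8641.

0.8641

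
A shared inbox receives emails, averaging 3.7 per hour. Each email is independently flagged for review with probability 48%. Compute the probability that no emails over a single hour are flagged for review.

0.1693

Thinning: the emails that are flagged for review themselves form a Poisson process with rate 0.48 × 3.7 = 1.776 per hour.
So μ = 1.776.
P(N = 0) = e^(−1.776) · 1.776^0/0! ≈ 0.1693.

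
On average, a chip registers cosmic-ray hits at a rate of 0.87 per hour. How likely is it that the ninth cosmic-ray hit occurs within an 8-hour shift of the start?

0.2657

Over the interval, μ = 0.87 × 8 = 6.96 (an 8-hour shift = 8 hours).
The ninth arrival falls in the interval iff at least 9 events occur there: P(S_9 ≤ t) = P(N ≥ 9) = 1 − P(N ≤ 8) ≈ 0.2657.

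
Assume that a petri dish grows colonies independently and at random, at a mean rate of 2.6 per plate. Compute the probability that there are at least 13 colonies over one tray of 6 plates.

0.7791

Over the interval, μ = 2.6 × 6 = 15.6 (a tray of 6 plates = 6 plates).
P(N ≥ 13) = 1 − P(N ≤ 12) = 1 − Σ_{j=0}^{12} e^(−μ) μ^j/j! ≈ 0.7791.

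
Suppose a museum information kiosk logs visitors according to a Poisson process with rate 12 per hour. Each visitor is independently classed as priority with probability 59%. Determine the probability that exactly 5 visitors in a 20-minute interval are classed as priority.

Thinning: the visitors that are classed as priority themselves form a Poisson process with rate 0.59 × 12 = 7.08 per hour.
Over the interval, μ = 7.08 × 1/3 = 2.36 (a 20-minute interval = 1/3 hours).
P(N = 5) = e^(−2.36) · 2.36^5/5! ≈ 0.0576.

0.0576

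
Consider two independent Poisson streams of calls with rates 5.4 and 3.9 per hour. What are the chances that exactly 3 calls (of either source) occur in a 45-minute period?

Independent Poisson processes superpose: combined rate λ = 5.4 + 3.9 = 9.3 per hour.
Over the interval, μ = 9.3 × 0.75 = 6.975 (a 45-minute period = 0.75 hours).
P(N = 3) = e^(−6.975) · 6.975^3/3! ≈ 0.0529.

0.0529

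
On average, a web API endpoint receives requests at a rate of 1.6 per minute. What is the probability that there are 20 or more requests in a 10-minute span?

Over the interval, μ = 1.6 × 10 = 16 (a 10-minute span = 10 minutes).
P(N ≥ 20) = 1 − P(N ≤ 19) = 1 − Σ_{j=0}^{19} e^(−μ) μ^j/j! ≈ 0.1878.

0.1878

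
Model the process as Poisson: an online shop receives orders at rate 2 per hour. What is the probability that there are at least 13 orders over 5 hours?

Over the interval, μ = 2 × 5 = 10 (5 hours).
P(N ≥ 13) = 1 − P(N ≤ 12) = 1 − Σ_{j=0}^{12} e^(−μ) μ^j/j! ≈ 0.2084.

0.2084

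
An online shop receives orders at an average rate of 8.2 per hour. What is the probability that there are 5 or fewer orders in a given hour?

With mean μ = 8.2 per hour,
P(N ≤ 5) = Σ_{j=0}^{5} e^(−μ) μ^j/j! ≈ 0.1736.

0.1736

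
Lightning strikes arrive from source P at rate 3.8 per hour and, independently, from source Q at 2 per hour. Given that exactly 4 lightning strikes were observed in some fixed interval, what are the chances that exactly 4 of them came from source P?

Given the total, each event is independently from source P with probability p = λ_P/(λ_P+λ_Q) = 3.8/5.8 ≈ 0.6552.
So K ~ Binomial(4, 3.8/5.8): P(K = 4) = C(4,4) · (3.8/5.8)^4 · (2/5.8)^0 ≈ 0.1843.

0.1843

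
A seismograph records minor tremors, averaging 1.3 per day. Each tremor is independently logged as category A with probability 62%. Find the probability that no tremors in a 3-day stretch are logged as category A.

Thinning: the tremors that are logged as category A themselves form a Poisson process with rate 0.62 × 1.3 = 0.806 per day.
Over the interval, μ = 0.806 × 3 = 2.418 (a 3-day stretch = 3 days).
P(N = 0) = e^(−2.418) · 2.418^0/0! ≈ 0.0891.

0.0891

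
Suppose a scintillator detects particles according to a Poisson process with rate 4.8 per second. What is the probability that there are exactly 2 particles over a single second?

0.0948

With mean μ = 4.8 per second,
P(N = 2) = e^(−μ) μ^2/2! = e^(−4.8) · 4.8^2/2 ≈ 0.0948.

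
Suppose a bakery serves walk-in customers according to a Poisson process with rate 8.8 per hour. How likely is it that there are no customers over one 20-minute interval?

Over the interval, μ = 8.8 × 1/3 ≈ 2.93333 (a 20-minute interval = 1/3 hours).
P(N = 0) = e^(−μ) μ^0/0! = e^(−2.93333) · 2.93333^0/1 ≈ 0.0532.

0.0532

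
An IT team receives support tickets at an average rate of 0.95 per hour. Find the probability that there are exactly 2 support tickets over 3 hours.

Over the interval, μ = 0.95 × 3 = 2.85 (3 hours).
P(N = 2) = e^(−μ) μ^2/2! = e^(−2.85) · 2.85^2/2 ≈ 0.2349.

0.2349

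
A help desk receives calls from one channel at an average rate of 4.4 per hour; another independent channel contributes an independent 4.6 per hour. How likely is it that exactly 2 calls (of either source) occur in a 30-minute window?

Independent Poisson processes superpose: combined rate λ = 4.4 + 4.6 = 9 per hour.
Over the interval, μ = 9 × 0.5 = 4.5 (a 30-minute window = 0.5 hours).
P(N = 2) = e^(−4.5) · 4.5^2/2! ≈ 0.1125.

0.1125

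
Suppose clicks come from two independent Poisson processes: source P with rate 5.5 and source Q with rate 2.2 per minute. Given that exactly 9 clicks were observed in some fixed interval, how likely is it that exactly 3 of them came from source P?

0.0167

Given the total, each event is independently from source P with probability p = λ_P/(λ_P+λ_Q) = 5.5/7.7 ≈ 0.7143.
So K ~ Binomial(9, 5.5/7.7): P(K = 3) = C(9,3) · (5.5/7.7)^3 · (2.2/7.7)^6 ≈ 0.0167.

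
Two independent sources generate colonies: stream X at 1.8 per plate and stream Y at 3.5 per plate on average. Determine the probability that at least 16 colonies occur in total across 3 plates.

0.5233

Independent Poisson processes superpose: combined rate λ = 1.8 + 3.5 = 5.3 per plate.
Over the interval, μ = 5.3 × 3 = 15.9 (3 plates).
P(N ≥ 16) = 1 − P(N ≤ 15) ≈ 0.5233.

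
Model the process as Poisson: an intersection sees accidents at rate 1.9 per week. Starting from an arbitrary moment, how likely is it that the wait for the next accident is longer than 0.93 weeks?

The wait for the next event is exponential with rate λ = 1.9 per week.
P(T > 0.93) = e^(−λt) = e^(−1.9 × 0.93) = e^(−1.767) ≈ 0.1708.

0.1708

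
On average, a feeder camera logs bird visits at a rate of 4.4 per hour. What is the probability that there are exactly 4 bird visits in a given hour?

0.1917

With mean μ = 4.4 per hour,
P(N = 4) = e^(−μ) μ^4/4! = e^(−4.4) · 4.4^4/24 ≈ 0.1917.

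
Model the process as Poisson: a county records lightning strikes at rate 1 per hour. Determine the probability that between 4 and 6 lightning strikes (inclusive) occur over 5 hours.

0.4972

Over the interval, μ = 1 × 5 = 5 (5 hours).
P(4 ≤ N ≤ 6) = Σ_{j=4}^{6} e^(−5) · 5^j/j! ≈ 0.4972.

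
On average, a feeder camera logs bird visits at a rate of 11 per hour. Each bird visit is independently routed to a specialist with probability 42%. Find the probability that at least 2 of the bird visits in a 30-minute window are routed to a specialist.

0.6714

Thinning: the bird visits that are routed to a specialist themselves form a Poisson process with rate 0.42 × 11 = 4.62 per hour.
Over the interval, μ = 4.62 × 0.5 = 2.31 (a 30-minute window = 0.5 hours).
P(N ≥ 2) = 1 − P(N ≤ 1) ≈ 0.6714.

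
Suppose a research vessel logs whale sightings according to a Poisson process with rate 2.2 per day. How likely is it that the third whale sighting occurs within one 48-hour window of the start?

Over the interval, μ = 2.2 × 2 = 4.4 (a 48-hour window = 2 days).
The third arrival falls in the interval iff at least 3 events occur there: P(S_3 ≤ t) = P(N ≥ 3) = 1 − P(N ≤ 2) ≈ 0.8149.

0.8149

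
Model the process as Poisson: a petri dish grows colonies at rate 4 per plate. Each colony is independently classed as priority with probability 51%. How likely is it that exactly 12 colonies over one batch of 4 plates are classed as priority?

Thinning: the colonies that are classed as priority themselves form a Poisson process with rate 0.51 × 4 = 2.04 per plate.
Over the interval, μ = 2.04 × 4 = 8.16 (a batch of 4 plates = 4 plates).
P(N = 12) = e^(−8.16) · 8.16^12/12! ≈ 0.0520.

0.0520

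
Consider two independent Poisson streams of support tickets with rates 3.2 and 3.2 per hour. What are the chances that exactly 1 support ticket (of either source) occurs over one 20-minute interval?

0.2527

Independent Poisson processes superpose: combined rate λ = 3.2 + 3.2 = 6.4 per hour.
Over the interval, μ = 6.4 × 1/3 ≈ 2.13333 (a 20-minute interval = 1/3 hours).
P(N = 1) = e^(−2.13333) · 2.13333^1/1! ≈ 0.2527.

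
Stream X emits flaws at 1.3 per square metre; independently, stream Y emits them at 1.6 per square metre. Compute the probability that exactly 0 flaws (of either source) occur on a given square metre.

0.0550

Independent Poisson processes superpose: combined rate λ = 1.3 + 1.6 = 2.9 per square metre.
So μ = 2.9.
P(N = 0) = e^(−2.9) · 2.9^0/0! ≈ 0.0550.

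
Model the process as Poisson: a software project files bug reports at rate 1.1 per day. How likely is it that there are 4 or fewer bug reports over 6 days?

Over the interval, μ = 1.1 × 6 = 6.6 (6 days).
P(N ≤ 4) = Σ_{j=0}^{4} e^(−μ) μ^j/j! ≈ 0.2127.

0.2127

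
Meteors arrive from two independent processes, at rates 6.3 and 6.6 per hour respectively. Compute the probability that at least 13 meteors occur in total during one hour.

Independent Poisson processes superpose: combined rate λ = 6.3 + 6.6 = 12.9 per hour.
So μ = 12.9.
P(N ≥ 13) = 1 − P(N ≤ 12) ≈ 0.5259.

0.5259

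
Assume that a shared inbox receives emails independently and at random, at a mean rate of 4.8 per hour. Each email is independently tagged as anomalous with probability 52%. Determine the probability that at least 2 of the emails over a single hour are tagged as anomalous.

Thinning: the emails that are tagged as anomalous themselves form a Poisson process with rate 0.52 × 4.8 = 2.496 per hour.
So μ = 2.496.
P(N ≥ 2) = 1 − P(N ≤ 1) ≈ 0.7119.

0.7119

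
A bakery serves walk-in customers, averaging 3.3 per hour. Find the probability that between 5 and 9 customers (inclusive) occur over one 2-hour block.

0.6559

Over the interval, μ = 3.3 × 2 = 6.6 (a 2-hour block = 2 hours).
P(5 ≤ N ≤ 9) = Σ_{j=5}^{9} e^(−6.6) · 6.6^j/j! ≈ 0.6559.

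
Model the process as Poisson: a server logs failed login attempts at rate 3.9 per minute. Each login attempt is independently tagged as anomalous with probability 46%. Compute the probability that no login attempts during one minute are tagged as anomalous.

Thinning: the login attempts that are tagged as anomalous themselves form a Poisson process with rate 0.46 × 3.9 = 1.794 per minute.
So μ = 1.794.
P(N = 0) = e^(−1.794) · 1.794^0/0! ≈ 0.1663.

0.1663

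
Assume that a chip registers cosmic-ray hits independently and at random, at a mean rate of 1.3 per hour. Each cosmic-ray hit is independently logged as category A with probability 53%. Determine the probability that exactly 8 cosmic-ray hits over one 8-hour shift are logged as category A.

Thinning: the cosmic-ray hits that are logged as category A themselves form a Poisson process with rate 0.53 × 1.3 = 0.689 per hour.
Over the interval, μ = 0.689 × 8 = 5.512 (an 8-hour shift = 8 hours).
P(N = 8) = e^(−5.512) · 5.512^8/8! ≈ 0.0853.

0.0853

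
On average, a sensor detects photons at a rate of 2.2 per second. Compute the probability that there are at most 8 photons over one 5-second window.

0.2320

Over the interval, μ = 2.2 × 5 = 11 (a 5-second window = 5 seconds).
P(N ≤ 8) = Σ_{j=0}^{8} e^(−μ) μ^j/j! ≈ 0.2320.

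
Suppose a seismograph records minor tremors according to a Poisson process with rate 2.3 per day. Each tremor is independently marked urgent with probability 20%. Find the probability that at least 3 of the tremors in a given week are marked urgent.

Thinning: the tremors that are marked urgent themselves form a Poisson process with rate 0.2 × 2.3 = 0.46 per day.
Over the interval, μ = 0.46 × 7 = 3.22 (a week = 7 days).
P(N ≥ 3) = 1 − P(N ≤ 2) ≈ 0.6243.

0.6243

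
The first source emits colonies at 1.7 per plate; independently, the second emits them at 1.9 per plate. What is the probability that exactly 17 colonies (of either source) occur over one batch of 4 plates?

0.0771

Independent Poisson processes superpose: combined rate λ = 1.7 + 1.9 = 3.6 per plate.
Over the interval, μ = 3.6 × 4 = 14.4 (a batch of 4 plates = 4 plates).
P(N = 17) = e^(−14.4) · 14.4^17/17! ≈ 0.0771.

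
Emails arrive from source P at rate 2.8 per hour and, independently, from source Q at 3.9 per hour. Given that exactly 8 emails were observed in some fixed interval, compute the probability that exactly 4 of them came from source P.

Given the total, each event is independently from source P with probability p = λ_P/(λ_P+λ_Q) = 2.8/6.7 ≈ 0.4179.
So K ~ Binomial(8, 2.8/6.7): P(K = 4) = C(8,4) · (2.8/6.7)^4 · (3.9/6.7)^4 ≈ 0.2451.

0.2451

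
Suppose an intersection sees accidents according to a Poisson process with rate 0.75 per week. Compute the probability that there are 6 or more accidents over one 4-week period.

0.0839

Over the interval, μ = 0.75 × 4 = 3 (a 4-week period = 4 weeks).
P(N ≥ 6) = 1 − P(N ≤ 5) = 1 − Σ_{j=0}^{5} e^(−μ) μ^j/j! ≈ 0.0839.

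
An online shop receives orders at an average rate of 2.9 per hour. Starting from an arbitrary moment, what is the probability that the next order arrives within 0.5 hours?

0.7654

Inter-arrival times are exponential with rate λ = 2.9 per hour.
P(T ≤ 0.5) = 1 − e^(−λt) = 1 − e^(−2.9 × 0.5) = 1 − e^(−1.45) ≈ 0.7654.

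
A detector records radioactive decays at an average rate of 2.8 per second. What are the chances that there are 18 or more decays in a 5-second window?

Over the interval, μ = 2.8 × 5 = 14 (a 5-second window = 5 seconds).
P(N ≥ 18) = 1 − P(N ≤ 17) = 1 − Σ_{j=0}^{17} e^(−μ) μ^j/j! ≈ 0.1728.

0.1728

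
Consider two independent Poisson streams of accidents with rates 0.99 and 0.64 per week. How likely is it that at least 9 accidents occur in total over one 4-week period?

0.2108

Independent Poisson processes superpose: combined rate λ = 0.99 + 0.64 = 1.63 per week.
Over the interval, μ = 1.63 × 4 = 6.52 (a 4-week period = 4 weeks).
P(N ≥ 9) = 1 − P(N ≤ 8) ≈ 0.2108.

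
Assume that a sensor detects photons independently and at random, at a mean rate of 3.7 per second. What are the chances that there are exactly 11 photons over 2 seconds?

0.0558

Over the interval, μ = 3.7 × 2 = 7.4 (2 seconds).
P(N = 11) = e^(−μ) μ^11/11! = e^(−7.4) · 7.4^11/39916800 ≈ 0.0558.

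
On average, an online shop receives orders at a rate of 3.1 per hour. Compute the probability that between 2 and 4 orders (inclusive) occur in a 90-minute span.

0.4499

Over the interval, μ = 3.1 × 1.5 = 4.65 (a 90-minute span = 1.5 hours).
P(2 ≤ N ≤ 4) = Σ_{j=2}^{4} e^(−4.65) · 4.65^j/j! ≈ 0.4499.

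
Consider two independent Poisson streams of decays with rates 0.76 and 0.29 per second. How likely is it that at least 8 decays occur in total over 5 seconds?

Independent Poisson processes superpose: combined rate λ = 0.76 + 0.29 = 1.05 per second.
Over the interval, μ = 1.05 × 5 = 5.25 (5 seconds).
P(N ≥ 8) = 1 − P(N ≤ 7) ≈ 0.1608.

0.1608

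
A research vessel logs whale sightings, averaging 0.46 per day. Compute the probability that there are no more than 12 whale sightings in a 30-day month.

Over the interval, μ = 0.46 × 30 = 13.8 (a 30-day month = 30 days).
P(N ≤ 12) = Σ_{j=0}^{12} e^(−μ) μ^j/j! ≈ 0.3784.

0.3784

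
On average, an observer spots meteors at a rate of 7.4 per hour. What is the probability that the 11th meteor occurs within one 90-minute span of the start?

0.5520

Over the interval, μ = 7.4 × 1.5 = 11.1 (a 90-minute span = 1.5 hours).
The 11th arrival falls in the interval iff at least 11 events occur there: P(S_11 ≤ t) = P(N ≥ 11) = 1 − P(N ≤ 10) ≈ 0.5520.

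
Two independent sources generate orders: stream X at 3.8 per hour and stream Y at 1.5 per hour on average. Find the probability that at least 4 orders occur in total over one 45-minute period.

0.5616

Independent Poisson processes superpose: combined rate λ = 3.8 + 1.5 = 5.3 per hour.
Over the interval, μ = 5.3 × 0.75 = 3.975 (a 45-minute period = 0.75 hours).
P(N ≥ 4) = 1 − P(N ≤ 3) ≈ 0.5616.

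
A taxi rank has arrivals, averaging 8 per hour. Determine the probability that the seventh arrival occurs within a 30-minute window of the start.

0.1107

Over the interval, μ = 8 × 0.5 = 4 (a 30-minute window = 0.5 hours).
The seventh arrival falls in the interval iff at least 7 events occur there: P(S_7 ≤ t) = P(N ≥ 7) = 1 − P(N ≤ 6) ≈ 0.1107.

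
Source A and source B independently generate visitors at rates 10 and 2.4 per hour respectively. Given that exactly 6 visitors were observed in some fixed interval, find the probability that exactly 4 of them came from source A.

0.2377

Given the total, each event is independently from source A with probability p = λ_A/(λ_A+λ_B) = 10/12.4 ≈ 0.8065.
So K ~ Binomial(6, 10/12.4): P(K = 4) = C(6,4) · (10/12.4)^4 · (2.4/12.4)^2 ≈ 0.2377.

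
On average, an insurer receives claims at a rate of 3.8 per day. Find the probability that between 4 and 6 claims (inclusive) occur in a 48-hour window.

Over the interval, μ = 3.8 × 2 = 7.6 (a 48-hour window = 2 days).
P(4 ≤ N ≤ 6) = Σ_{j=4}^{6} e^(−7.6) · 7.6^j/j! ≈ 0.3092.

0.3092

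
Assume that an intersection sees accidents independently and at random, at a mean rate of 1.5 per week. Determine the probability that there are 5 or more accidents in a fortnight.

Over the interval, μ = 1.5 × 2 = 3 (a fortnight = 2 weeks).
P(N ≥ 5) = 1 − P(N ≤ 4) = 1 − Σ_{j=0}^{4} e^(−μ) μ^j/j! ≈ 0.1847.

0.1847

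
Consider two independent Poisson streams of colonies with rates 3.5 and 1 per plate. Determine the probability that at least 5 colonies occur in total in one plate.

0.4679

Independent Poisson processes superpose: combined rate λ = 3.5 + 1 = 4.5 per plate.
So μ = 4.5.
P(N ≥ 5) = 1 − P(N ≤ 4) ≈ 0.4679.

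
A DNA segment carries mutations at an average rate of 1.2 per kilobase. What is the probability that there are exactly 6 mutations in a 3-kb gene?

Over the interval, μ = 1.2 × 3 = 3.6 (a 3-kb gene = 3 kilobases).
P(N = 6) = e^(−μ) μ^6/6! = e^(−3.6) · 3.6^6/720 ≈ 0.0826.

0.0826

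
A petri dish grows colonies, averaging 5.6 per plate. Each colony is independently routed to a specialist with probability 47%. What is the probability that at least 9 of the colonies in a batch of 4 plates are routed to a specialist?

Thinning: the colonies that are routed to a specialist themselves form a Poisson process with rate 0.47 × 5.6 = 2.632 per plate.
Over the interval, μ = 2.632 × 4 = 10.528 (a batch of 4 plates = 4 plates).
P(N ≥ 9) = 1 − P(N ≤ 8) ≈ 0.7234.

0.7234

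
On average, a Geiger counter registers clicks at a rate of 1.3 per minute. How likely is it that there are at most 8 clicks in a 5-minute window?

Over the interval, μ = 1.3 × 5 = 6.5 (a 5-minute window = 5 minutes).
P(N ≤ 8) = Σ_{j=0}^{8} e^(−μ) μ^j/j! ≈ 0.7916.

0.7916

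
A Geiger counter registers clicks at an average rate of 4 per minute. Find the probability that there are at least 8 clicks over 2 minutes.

Over the interval, μ = 4 × 2 = 8 (2 minutes).
P(N ≥ 8) = 1 − P(N ≤ 7) = 1 − Σ_{j=0}^{7} e^(−μ) μ^j/j! ≈ 0.5470.

0.5470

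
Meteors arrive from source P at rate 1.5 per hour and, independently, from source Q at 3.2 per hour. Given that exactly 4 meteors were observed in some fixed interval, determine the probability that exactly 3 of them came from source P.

Given the total, each event is independently from source P with probability p = λ_P/(λ_P+λ_Q) = 1.5/4.7 ≈ 0.3191.
So K ~ Binomial(4, 1.5/4.7): P(K = 3) = C(4,3) · (1.5/4.7)^3 · (3.2/4.7)^1 ≈ 0.0885.

0.0885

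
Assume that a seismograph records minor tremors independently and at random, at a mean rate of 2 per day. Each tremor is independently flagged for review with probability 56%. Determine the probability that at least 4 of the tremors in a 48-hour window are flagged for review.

0.1886

Thinning: the tremors that are flagged for review themselves form a Poisson process with rate 0.56 × 2 = 1.12 per day.
Over the interval, μ = 1.12 × 2 = 2.24 (a 48-hour window = 2 days).
P(N ≥ 4) = 1 − P(N ≤ 3) ≈ 0.1886.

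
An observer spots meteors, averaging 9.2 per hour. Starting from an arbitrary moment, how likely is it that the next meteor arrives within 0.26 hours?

0.9086

Inter-arrival times are exponential with rate λ = 9.2 per hour.
P(T ≤ 0.26) = 1 − e^(−λt) = 1 − e^(−9.2 × 0.26) = 1 − e^(−2.392) ≈ 0.9086.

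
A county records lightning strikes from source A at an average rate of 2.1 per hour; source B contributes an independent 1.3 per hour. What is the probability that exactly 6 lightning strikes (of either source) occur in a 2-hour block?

Independent Poisson processes superpose: combined rate λ = 2.1 + 1.3 = 3.4 per hour.
Over the interval, μ = 3.4 × 2 = 6.8 (a 2-hour block = 2 hours).
P(N = 6) = e^(−6.8) · 6.8^6/6! ≈ 0.1529.

0.1529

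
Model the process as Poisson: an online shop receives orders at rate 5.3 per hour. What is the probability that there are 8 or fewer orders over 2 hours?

0.2694

Over the interval, μ = 5.3 × 2 = 10.6 (2 hours).
P(N ≤ 8) = Σ_{j=0}^{8} e^(−μ) μ^j/j! ≈ 0.2694.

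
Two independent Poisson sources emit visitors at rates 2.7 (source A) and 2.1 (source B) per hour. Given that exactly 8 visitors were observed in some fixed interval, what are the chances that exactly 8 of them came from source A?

0.0100

Given the total, each event is independently from source A with probability p = λ_A/(λ_A+λ_B) = 2.7/4.8 = 0.5625.
So K ~ Binomial(8, 2.7/4.8): P(K = 8) = C(8,8) · (2.7/4.8)^8 · (2.1/4.8)^0 ≈ 0.0100.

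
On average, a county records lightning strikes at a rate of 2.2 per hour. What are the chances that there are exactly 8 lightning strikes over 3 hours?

0.1215

Over the interval, μ = 2.2 × 3 = 6.6 (3 hours).
P(N = 8) = e^(−μ) μ^8/8! = e^(−6.6) · 6.6^8/40320 ≈ 0.1215.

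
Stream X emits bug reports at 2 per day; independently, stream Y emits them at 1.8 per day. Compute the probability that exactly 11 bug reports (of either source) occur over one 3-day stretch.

Independent Poisson processes superpose: combined rate λ = 2 + 1.8 = 3.8 per day.
Over the interval, μ = 3.8 × 3 = 11.4 (a 3-day stretch = 3 days).
P(N = 11) = e^(−11.4) · 11.4^11/11! ≈ 0.1185.

0.1185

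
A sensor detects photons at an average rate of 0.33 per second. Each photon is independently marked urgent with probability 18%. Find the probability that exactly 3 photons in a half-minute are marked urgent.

0.1587

Thinning: the photons that are marked urgent themselves form a Poisson process with rate 0.18 × 0.33 = 0.0594 per second.
Over the interval, μ = 0.0594 × 30 = 1.782 (a half-minute = 30 seconds).
P(N = 3) = e^(−1.782) · 1.782^3/3! ≈ 0.1587.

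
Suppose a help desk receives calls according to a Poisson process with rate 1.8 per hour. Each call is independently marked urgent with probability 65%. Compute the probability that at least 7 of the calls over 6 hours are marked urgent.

Thinning: the calls that are marked urgent themselves form a Poisson process with rate 0.65 × 1.8 = 1.17 per hour.
Over the interval, μ = 1.17 × 6 = 7.02 (6 hours).
P(N ≥ 7) = 1 − P(N ≤ 6) ≈ 0.5533.

0.5533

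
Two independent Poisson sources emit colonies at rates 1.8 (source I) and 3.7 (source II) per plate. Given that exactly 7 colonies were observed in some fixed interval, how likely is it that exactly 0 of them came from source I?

0.0624

Given the total, each event is independently from source I with probability p = λ_I/(λ_I+λ_II) = 1.8/5.5 ≈ 0.3273.
So K ~ Binomial(7, 1.8/5.5): P(K = 0) = C(7,0) · (1.8/5.5)^0 · (3.7/5.5)^7 ≈ 0.0624.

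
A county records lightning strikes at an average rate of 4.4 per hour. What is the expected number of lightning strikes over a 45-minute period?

3.3

E[N] = λt = 4.4 × 0.75 = 3.3 (a 45-minute period = 0.75 hours).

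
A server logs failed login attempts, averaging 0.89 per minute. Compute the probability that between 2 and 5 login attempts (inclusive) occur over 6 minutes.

Over the interval, μ = 0.89 × 6 = 5.34 (6 minutes).
P(2 ≤ N ≤ 5) = Σ_{j=2}^{5} e^(−5.34) · 5.34^j/j! ≈ 0.5261.

0.5261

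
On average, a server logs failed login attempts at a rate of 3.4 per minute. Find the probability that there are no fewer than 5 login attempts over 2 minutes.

Over the interval, μ = 3.4 × 2 = 6.8 (2 minutes).
P(N ≥ 5) = 1 − P(N ≤ 4) = 1 − Σ_{j=0}^{4} e^(−μ) μ^j/j! ≈ 0.8080.

0.8080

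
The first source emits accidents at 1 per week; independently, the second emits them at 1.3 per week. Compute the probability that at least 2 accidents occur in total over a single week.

Independent Poisson processes superpose: combined rate λ = 1 + 1.3 = 2.3 per week.
So μ = 2.3.
P(N ≥ 2) = 1 − P(N ≤ 1) ≈ 0.6691.

0.6691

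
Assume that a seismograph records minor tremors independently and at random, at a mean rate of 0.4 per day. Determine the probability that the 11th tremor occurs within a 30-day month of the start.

Over the interval, μ = 0.4 × 30 = 12 (a 30-day month = 30 days).
The 11th arrival falls in the interval iff at least 11 events occur there: P(S_11 ≤ t) = P(N ≥ 11) = 1 − P(N ≤ 10) ≈ 0.6528.

0.6528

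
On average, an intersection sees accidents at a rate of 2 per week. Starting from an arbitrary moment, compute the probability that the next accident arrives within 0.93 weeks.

Inter-arrival times are exponential with rate λ = 2 per week.
P(T ≤ 0.93) = 1 − e^(−λt) = 1 − e^(−2 × 0.93) = 1 − e^(−1.86) ≈ 0.8443.

0.8443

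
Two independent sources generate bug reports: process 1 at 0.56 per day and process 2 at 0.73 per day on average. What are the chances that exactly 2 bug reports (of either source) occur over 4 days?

Independent Poisson processes superpose: combined rate λ = 0.56 + 0.73 = 1.29 per day.
Over the interval, μ = 1.29 × 4 = 5.16 (4 days).
P(N = 2) = e^(−5.16) · 5.16^2/2! ≈ 0.0764.

0.0764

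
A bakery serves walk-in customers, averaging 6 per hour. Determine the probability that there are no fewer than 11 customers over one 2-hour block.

0.6528

Over the interval, μ = 6 × 2 = 12 (a 2-hour block = 2 hours).
P(N ≥ 11) = 1 − P(N ≤ 10) = 1 − Σ_{j=0}^{10} e^(−μ) μ^j/j! ≈ 0.6528.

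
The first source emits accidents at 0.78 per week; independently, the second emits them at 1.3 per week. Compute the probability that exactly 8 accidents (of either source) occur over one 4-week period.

0.1387

Independent Poisson processes superpose: combined rate λ = 0.78 + 1.3 = 2.08 per week.
Over the interval, μ = 2.08 × 4 = 8.32 (a 4-week period = 4 weeks).
P(N = 8) = e^(−8.32) · 8.32^8/8! ≈ 0.1387.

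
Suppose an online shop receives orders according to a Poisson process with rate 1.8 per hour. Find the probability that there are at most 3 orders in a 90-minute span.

0.7141

Over the interval, μ = 1.8 × 1.5 = 2.7 (a 90-minute span = 1.5 hours).
P(N ≤ 3) = Σ_{j=0}^{3} e^(−μ) μ^j/j! ≈ 0.7141.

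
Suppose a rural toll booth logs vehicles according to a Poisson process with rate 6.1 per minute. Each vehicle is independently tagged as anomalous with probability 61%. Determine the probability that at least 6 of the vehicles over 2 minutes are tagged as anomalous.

Thinning: the vehicles that are tagged as anomalous themselves form a Poisson process with rate 0.61 × 6.1 = 3.721 per minute.
Over the interval, μ = 3.721 × 2 = 7.442 (2 minutes).
P(N ≥ 6) = 1 − P(N ≤ 5) ≈ 0.7522.

0.7522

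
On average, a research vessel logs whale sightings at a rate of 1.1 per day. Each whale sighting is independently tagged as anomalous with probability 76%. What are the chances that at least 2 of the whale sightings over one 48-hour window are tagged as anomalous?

Thinning: the whale sightings that are tagged as anomalous themselves form a Poisson process with rate 0.76 × 1.1 = 0.836 per day.
Over the interval, μ = 0.836 × 2 = 1.672 (a 48-hour window = 2 days).
P(N ≥ 2) = 1 − P(N ≤ 1) ≈ 0.4980.

0.4980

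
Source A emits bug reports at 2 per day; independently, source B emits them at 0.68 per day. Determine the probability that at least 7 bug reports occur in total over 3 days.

Independent Poisson processes superpose: combined rate λ = 2 + 0.68 = 2.68 per day.
Over the interval, μ = 2.68 × 3 = 8.04 (3 days).
P(N ≥ 7) = 1 − P(N ≤ 6) ≈ 0.6915.

0.6915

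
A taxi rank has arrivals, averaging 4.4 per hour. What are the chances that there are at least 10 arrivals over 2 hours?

0.3863

Over the interval, μ = 4.4 × 2 = 8.8 (2 hours).
P(N ≥ 10) = 1 − P(N ≤ 9) = 1 − Σ_{j=0}^{9} e^(−μ) μ^j/j! ≈ 0.3863.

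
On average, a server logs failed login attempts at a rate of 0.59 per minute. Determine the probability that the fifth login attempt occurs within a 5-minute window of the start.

0.1764

Over the interval, μ = 0.59 × 5 = 2.95 (a 5-minute window = 5 minutes).
The fifth arrival falls in the interval iff at least 5 events occur there: P(S_5 ≤ t) = P(N ≥ 5) = 1 − P(N ≤ 4) ≈ 0.1764.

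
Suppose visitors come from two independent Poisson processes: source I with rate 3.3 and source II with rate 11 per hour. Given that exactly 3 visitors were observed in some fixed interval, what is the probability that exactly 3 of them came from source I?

Given the total, each event is independently from source I with probability p = λ_I/(λ_I+λ_II) = 3.3/14.3 ≈ 0.2308.
So K ~ Binomial(3, 3.3/14.3): P(K = 3) = C(3,3) · (3.3/14.3)^3 · (11/14.3)^0 ≈ 0.0123.

0.0123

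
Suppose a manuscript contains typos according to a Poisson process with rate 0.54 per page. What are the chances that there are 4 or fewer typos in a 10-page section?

Over the interval, μ = 0.54 × 10 = 5.4 (a 10-page section = 10 pages).
P(N ≤ 4) = Σ_{j=0}^{4} e^(−μ) μ^j/j! ≈ 0.3733.

0.3733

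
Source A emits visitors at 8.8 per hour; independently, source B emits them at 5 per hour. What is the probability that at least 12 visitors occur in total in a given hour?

Independent Poisson processes superpose: combined rate λ = 8.8 + 5 = 13.8 per hour.
So μ = 13.8.
P(N ≥ 12) = 1 − P(N ≤ 11) ≈ 0.7227.

0.7227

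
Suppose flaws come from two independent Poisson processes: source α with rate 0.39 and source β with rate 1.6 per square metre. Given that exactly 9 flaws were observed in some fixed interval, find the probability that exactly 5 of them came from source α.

Given the total, each event is independently from source α with probability p = λ_α/(λ_α+λ_β) = 0.39/1.99 ≈ 0.1960.
So K ~ Binomial(9, 0.39/1.99): P(K = 5) = C(9,5) · (0.39/1.99)^5 · (1.6/1.99)^4 ≈ 0.0152.

0.0152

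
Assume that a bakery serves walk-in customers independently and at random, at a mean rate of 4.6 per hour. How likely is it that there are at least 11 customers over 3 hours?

Over the interval, μ = 4.6 × 3 = 13.8 (3 hours).
P(N ≥ 11) = 1 − P(N ≤ 10) = 1 − Σ_{j=0}^{10} e^(−μ) μ^j/j! ≈ 0.8107.

0.8107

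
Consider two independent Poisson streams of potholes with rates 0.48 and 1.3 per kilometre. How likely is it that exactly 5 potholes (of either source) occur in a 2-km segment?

0.1355

Independent Poisson processes superpose: combined rate λ = 0.48 + 1.3 = 1.78 per kilometre.
Over the interval, μ = 1.78 × 2 = 3.56 (a 2-km segment = 2 kilometres).
P(N = 5) = e^(−3.56) · 3.56^5/5! ≈ 0.1355.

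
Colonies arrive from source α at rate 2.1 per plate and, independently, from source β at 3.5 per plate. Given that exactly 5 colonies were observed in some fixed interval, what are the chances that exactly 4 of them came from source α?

Given the total, each event is independently from source α with probability p = λ_α/(λ_α+λ_β) = 2.1/5.6 = 0.3750.
So K ~ Binomial(5, 2.1/5.6): P(K = 4) = C(5,4) · (2.1/5.6)^4 · (3.5/5.6)^1 ≈ 0.0618.

0.0618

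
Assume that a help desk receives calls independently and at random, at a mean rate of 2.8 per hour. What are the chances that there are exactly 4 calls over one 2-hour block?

0.1515

Over the interval, μ = 2.8 × 2 = 5.6 (a 2-hour block = 2 hours).
P(N = 4) = e^(−μ) μ^4/4! = e^(−5.6) · 5.6^4/24 ≈ 0.1515.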